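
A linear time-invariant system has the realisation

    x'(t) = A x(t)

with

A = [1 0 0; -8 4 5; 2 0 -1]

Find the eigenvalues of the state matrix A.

-1, 1, 4

det(sI - A) = s^3 - (tr A)s^2 + (M11 + M22 + M33)s - det A, where Mii is the 2×2 principal minor of A obtained by deleting row i and column i.
tr A = 1 + 4 + (-1) = 4; M11 = 4·(-1) - 5·0 = -4 - 0 = -4; M22 = 1·(-1) - 0·2 = -1 - 0 = -1; M33 = 1·4 - 0·(-8) = 4 - 0 = 4; sum of minors = -1.
det A = 1·(4·(-1) - 5·0) - 0·((-8)·(-1) - 5·2) + 0·((-8)·0 - 4·2) = 1·(-4) - 0·(-2) + 0·(-8) = -4.
So p(s) = det(sI - A) = s^3 - 4s^2 - s + 4.
Rational-root test: any integer root divides 4. Testing small divisors, s = -1 works: p(-1) = -1 + (-4) + 1 + 4 = 0, so (s + 1) is a factor.
Dividing, p(s) = (s + 1)(s^2 - 5s + 4).
Factor s^2 - 5s + 4: two numbers with sum 5 and product 4 are 4 and 1, so s^2 - 5s + 4 = (s - 4)(s - 1).
Hence p(s) = (s - 4) (s - 1) (s + 1), with roots -1, 1, 4.
At least one eigenvalue has non-negative real part, so the system is not asymptotically stable.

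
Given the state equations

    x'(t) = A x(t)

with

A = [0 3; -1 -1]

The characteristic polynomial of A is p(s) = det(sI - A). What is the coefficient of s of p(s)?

For a 2×2 matrix, det(sI - A) = s^2 - (tr A)s + det A.
tr A = -1, det A = 3.
So p(s) = s^2 + s + 3.
The coefficient of s is 1.

1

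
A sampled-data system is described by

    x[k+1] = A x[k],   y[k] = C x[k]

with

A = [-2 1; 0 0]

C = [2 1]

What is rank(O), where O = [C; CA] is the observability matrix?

CA = [[-4, 2]]
Observability matrix O = [C; CA] = [[2, 1], [-4, 2]]
det(O) = 2·2 - 1·(-4) = 4 - (-4) = 8 ≠ 0, so rank(O) = 2.
rank(O) = 2 = n, so the pair (A, C) is completely observable.

2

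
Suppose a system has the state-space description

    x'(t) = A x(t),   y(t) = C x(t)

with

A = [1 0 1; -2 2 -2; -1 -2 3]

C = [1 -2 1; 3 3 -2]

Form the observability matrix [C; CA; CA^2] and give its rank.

3

CA = [[4, -6, 8], [-1, 10, -9]]
CA^2 = [[8, -28, 40], [-12, 38, -48]]
Observability matrix O = [C; CA; CA^2] = [[1, -2, 1], [3, 3, -2], [4, -6, 8], [-1, 10, -9], [8, -28, 40], [-12, 38, -48]]
Take the 3×3 submatrix of O formed by rows 1, 2, 3: [[1, -2, 1], [3, 3, -2], [4, -6, 8]]. Its determinant is 1·(3·8 - (-2)·(-6)) - (-2)·(3·8 - (-2)·4) + 1·(3·(-6) - 3·4) = 1·12 - (-2)·32 + 1·(-30) = 46 ≠ 0.
So rank(O) ≥ 3; since O has 3 columns, rank(O) = 3.
rank(O) = 3 = n, so the pair (A, C) is completely observable.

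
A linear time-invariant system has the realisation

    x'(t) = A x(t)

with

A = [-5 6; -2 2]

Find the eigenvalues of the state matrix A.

-2, -1

det(sI - A) = s^2 - (tr A)s + det A, with tr A = (-5) + 2 = -3 and det A = (-5)·2 - 6·(-2) = -10 - (-12) = 2.
So p(s) = det(sI - A) = s^2 + 3s + 2.
Factor s^2 + 3s + 2: two numbers with sum -3 and product 2 are -1 and -2, so s^2 + 3s + 2 = (s + 1)(s + 2).
Hence p(s) = (s + 1) (s + 2), with roots -2, -1.
All eigenvalues have negative real part, so the system is asymptotically stable.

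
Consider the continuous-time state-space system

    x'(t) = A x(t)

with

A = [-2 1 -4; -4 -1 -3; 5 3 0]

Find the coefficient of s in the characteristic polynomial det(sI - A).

35

Expand det(sI - A) for the 3×3 matrix.
p(s) = s^3 + 3s^2 + 35s + 5.
(Check: constant term = det(-A) = (-1)^3 det A = 5; coefficient of s^2 = -tr A = 3.)
The coefficient of s is 35.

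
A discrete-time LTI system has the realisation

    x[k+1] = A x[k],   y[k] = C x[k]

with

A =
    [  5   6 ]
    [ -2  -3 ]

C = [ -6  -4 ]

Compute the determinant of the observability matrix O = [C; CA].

56

CA = [[-22, -24]]
Observability matrix O = [C; CA] = [[-6, -4], [-22, -24]]
det(O) = (-6)·(-24) - (-4)·(-22) = 144 - 88 = 56
Since det(O) ≠ 0, rank(O) = 2 and the system is completely observable.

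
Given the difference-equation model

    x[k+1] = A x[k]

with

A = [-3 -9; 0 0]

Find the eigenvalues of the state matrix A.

det(zI - A) = z^2 - (tr A)z + det A, with tr A = (-3) + 0 = -3 and det A = (-3)·0 - (-9)·0 = 0 - 0 = 0.
So p(z) = det(zI - A) = z^2 + 3z.
Factor z^2 + 3z: two numbers with sum -3 and product 0 are 0 and -3, so z^2 + 3z = z(z + 3).
Hence p(z) = z (z + 3), with roots -3, 0.

-3, 0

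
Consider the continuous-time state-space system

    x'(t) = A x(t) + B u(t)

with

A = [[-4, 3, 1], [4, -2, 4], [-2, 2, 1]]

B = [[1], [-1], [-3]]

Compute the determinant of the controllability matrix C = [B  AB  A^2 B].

-2253

AB = [[-10], [-6], [-7]]
A^2B = [[15], [-56], [1]]
Controllability matrix C = [B  AB  A^2B] = [[1, -10, 15], [-1, -6, -56], [-3, -7, 1]]
Expanding along the first row, det(C) = 1·((-6)·1 - (-56)·(-7)) - (-10)·((-1)·1 - (-56)·(-3)) + 15·((-1)·(-7) - (-6)·(-3)) = 1·(-398) - (-10)·(-169) + 15·(-11) = -2253
Since det(C) ≠ 0, rank(C) = 3 and the system is completely controllable.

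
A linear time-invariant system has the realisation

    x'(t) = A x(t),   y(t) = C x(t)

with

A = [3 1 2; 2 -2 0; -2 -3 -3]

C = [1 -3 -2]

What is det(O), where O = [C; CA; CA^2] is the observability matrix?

CA = [[1, 13, 8]]
CA^2 = [[13, -49, -22]]
Observability matrix O = [C; CA; CA^2] = [[1, -3, -2], [1, 13, 8], [13, -49, -22]]
Expanding along the first row, det(O) = 1·(13·(-22) - 8·(-49)) - (-3)·(1·(-22) - 8·13) + (-2)·(1·(-49) - 13·13) = 1·106 - (-3)·(-126) + (-2)·(-218) = 164
Since det(O) ≠ 0, rank(O) = 3 and the system is completely observable.

164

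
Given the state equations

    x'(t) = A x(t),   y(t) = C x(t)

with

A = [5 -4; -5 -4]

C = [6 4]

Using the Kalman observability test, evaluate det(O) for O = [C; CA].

-280

CA = [[10, -40]]
Observability matrix O = [C; CA] = [[6, 4], [10, -40]]
det(O) = 6·(-40) - 4·10 = -240 - 40 = -280
Since det(O) ≠ 0, rank(O) = 2 and the system is completely observable.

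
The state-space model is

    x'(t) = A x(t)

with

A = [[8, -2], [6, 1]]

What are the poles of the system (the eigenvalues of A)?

det(sI - A) = s^2 - (tr A)s + det A, with tr A = 8 + 1 = 9 and det A = 8·1 - (-2)·6 = 8 - (-12) = 20.
So p(s) = det(sI - A) = s^2 - 9s + 20.
Factor s^2 - 9s + 20: two numbers with sum 9 and product 20 are 5 and 4, so s^2 - 9s + 20 = (s - 5)(s - 4).
Hence p(s) = (s - 5) (s - 4), with roots 4, 5.
At least one eigenvalue has non-negative real part, so the system is not asymptotically stable.

4, 5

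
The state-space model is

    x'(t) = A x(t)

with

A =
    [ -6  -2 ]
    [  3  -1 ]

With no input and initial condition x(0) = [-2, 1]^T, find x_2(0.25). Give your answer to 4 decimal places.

0.0544

det(sI - A) = s^2 - (tr A)s + det A, with tr A = (-6) + (-1) = -7 and det A = (-6)·(-1) - (-2)·3 = 6 - (-6) = 12.
So p(s) = det(sI - A) = s^2 + 7s + 12.
Factor s^2 + 7s + 12: two numbers with sum -7 and product 12 are -3 and -4, so s^2 + 7s + 12 = (s + 3)(s + 4).
Hence p(s) = (s + 3) (s + 4), with roots -4, -3.
The eigenvalues -4, -3 are distinct and real, so A is diagonalisable and x(t) = e^{At} x(0) = V diag(e^{λ_i t}) V^{-1} x(0), where the columns of V are the eigenvectors.
λ = -4: A - (-4)I = [[-2, -2], [3, 3]]. Row 1 gives (-2)·v1 + (-2)·v2 = 0, so take v_1 = [1, -1]^T.
λ = -3: A - (-3)I = [[-3, -2], [3, 2]]. Row 1 gives (-3)·v1 + (-2)·v2 = 0, so take v_2 = [-2, 3]^T.
V = [v_1 v_2] = [[1, -2], [-1, 3]] has det V = 1, so V^{-1} = adj(V)/det V = [[3, 2], [1, 1]].
Modal coordinates z(0) = V^{-1} x(0): 3·(-2) + 2·1 = -4; 1·(-2) + 1·1 = -1; so z(0) = [-4, -1]^T.
x_2(t) = Σ_i (v_i)_2 · z_i(0) · e^{λ_i t} (row 2 of V times the modal terms).
x_2(0.25) = (-1)·(-4)·e^{-4·0.25} + 3·(-1)·e^{-3·0.25} = 4·0.367879 + (-3)·0.472367 = 0.0544.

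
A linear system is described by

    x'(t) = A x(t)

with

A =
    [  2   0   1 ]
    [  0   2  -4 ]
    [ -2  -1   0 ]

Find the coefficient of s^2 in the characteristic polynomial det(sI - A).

-4

Expand det(sI - A) for the 3×3 matrix.
p(s) = s^3 - 4s^2 + 2s + 4.
(Check: constant term = det(-A) = (-1)^3 det A = 4; coefficient of s^2 = -tr A = -4.)
The coefficient of s^2 is -4.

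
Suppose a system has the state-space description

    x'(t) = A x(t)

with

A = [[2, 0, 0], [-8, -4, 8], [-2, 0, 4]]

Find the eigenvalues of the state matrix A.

-4, 2, 4

det(sI - A) = s^3 - (tr A)s^2 + (M11 + M22 + M33)s - det A, where Mii is the 2×2 principal minor of A obtained by deleting row i and column i.
tr A = 2 + (-4) + 4 = 2; M11 = (-4)·4 - 8·0 = -16 - 0 = -16; M22 = 2·4 - 0·(-2) = 8 - 0 = 8; M33 = 2·(-4) - 0·(-8) = -8 - 0 = -8; sum of minors = -16.
det A = 2·((-4)·4 - 8·0) - 0·((-8)·4 - 8·(-2)) + 0·((-8)·0 - (-4)·(-2)) = 2·(-16) - 0·(-16) + 0·(-8) = -32.
So p(s) = det(sI - A) = s^3 - 2s^2 - 16s + 32.
Rational-root test: any integer root divides 32. Testing small divisors, s = 2 works: p(2) = 8 + (-8) + (-32) + 32 = 0, so (s - 2) is a factor.
Dividing, p(s) = (s - 2)(s^2 - 16).
Factor s^2 - 16: two numbers with sum 0 and product -16 are 4 and -4, so s^2 - 16 = (s - 4)(s + 4).
Hence p(s) = (s - 4) (s - 2) (s + 4), with roots -4, 2, 4.
At least one eigenvalue has non-negative real part, so the system is not asymptotically stable.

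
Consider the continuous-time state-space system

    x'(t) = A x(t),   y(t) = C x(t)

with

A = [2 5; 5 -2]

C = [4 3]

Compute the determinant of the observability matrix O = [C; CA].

CA = [[23, 14]]
Observability matrix O = [C; CA] = [[4, 3], [23, 14]]
det(O) = 4·14 - 3·23 = 56 - 69 = -13
Since det(O) ≠ 0, rank(O) = 2 and the system is completely observable.

-13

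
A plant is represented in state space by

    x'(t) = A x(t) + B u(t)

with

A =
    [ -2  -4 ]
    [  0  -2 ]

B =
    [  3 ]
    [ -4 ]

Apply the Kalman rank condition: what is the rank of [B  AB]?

AB = [[10], [8]]
Controllability matrix C = [B  AB] = [[3, 10], [-4, 8]]
det(C) = 3·8 - 10·(-4) = 24 - (-40) = 64 ≠ 0, so rank(C) = 2.
rank(C) = 2 = n, so the pair (A, B) is completely controllable.

2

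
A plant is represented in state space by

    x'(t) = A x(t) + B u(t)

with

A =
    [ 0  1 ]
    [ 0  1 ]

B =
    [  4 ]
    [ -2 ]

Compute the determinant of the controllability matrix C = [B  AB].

-12

AB = [[-2], [-2]]
Controllability matrix C = [B  AB] = [[4, -2], [-2, -2]]
det(C) = 4·(-2) - (-2)·(-2) = -8 - 4 = -12
Since det(C) ≠ 0, rank(C) = 2 and the system is completely controllable.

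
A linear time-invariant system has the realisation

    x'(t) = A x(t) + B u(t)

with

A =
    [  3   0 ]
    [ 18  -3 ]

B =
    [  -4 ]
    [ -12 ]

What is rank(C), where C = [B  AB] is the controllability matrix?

1

AB = [[-12], [-36]]
Controllability matrix C = [B  AB] = [[-4, -12], [-12, -36]]
Every column of C is a scalar multiple of column 1 = [-4, -12] (multipliers 1, 3), so the columns span a one-dimensional space.
C ≠ 0, hence rank(C) = 1.
rank(C) = 1 < n = 2, so the pair (A, B) is not completely controllable.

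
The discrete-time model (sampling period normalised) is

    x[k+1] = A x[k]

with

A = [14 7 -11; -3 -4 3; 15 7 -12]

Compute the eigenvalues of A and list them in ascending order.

-4, -1, 3

det(zI - A) = z^3 - (tr A)z^2 + (M11 + M22 + M33)z - det A, where Mii is the 2×2 principal minor of A obtained by deleting row i and column i.
tr A = 14 + (-4) + (-12) = -2; M11 = (-4)·(-12) - 3·7 = 48 - 21 = 27; M22 = 14·(-12) - (-11)·15 = -168 - (-165) = -3; M33 = 14·(-4) - 7·(-3) = -56 - (-21) = -35; sum of minors = -11.
det A = 14·((-4)·(-12) - 3·7) - 7·((-3)·(-12) - 3·15) + (-11)·((-3)·7 - (-4)·15) = 14·27 - 7·(-9) + (-11)·39 = 12.
So p(z) = det(zI - A) = z^3 + 2z^2 - 11z - 12.
Rational-root test: any integer root divides -12. Testing small divisors, z = -1 works: p(-1) = -1 + 2 + 11 + (-12) = 0, so (z + 1) is a factor.
Dividing, p(z) = (z + 1)(z^2 + z - 12).
Factor z^2 + z - 12: two numbers with sum -1 and product -12 are 3 and -4, so z^2 + z - 12 = (z - 3)(z + 4).
Hence p(z) = (z - 3) (z + 1) (z + 4), with roots -4, -1, 3.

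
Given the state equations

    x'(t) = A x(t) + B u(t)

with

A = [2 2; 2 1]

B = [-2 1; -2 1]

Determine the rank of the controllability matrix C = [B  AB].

AB = [[-8, 4], [-6, 3]]
Controllability matrix C = [B  AB] = [[-2, 1, -8, 4], [-2, 1, -6, 3]]
Take the 2×2 submatrix of C formed by columns 1, 3: [[-2, -8], [-2, -6]]. Its determinant is (-2)·(-6) - (-8)·(-2) = 12 - 16 = -4 ≠ 0.
So rank(C) ≥ 2; since C has 2 rows, rank(C) = 2.
rank(C) = 2 = n, so the pair (A, B) is completely controllable.

2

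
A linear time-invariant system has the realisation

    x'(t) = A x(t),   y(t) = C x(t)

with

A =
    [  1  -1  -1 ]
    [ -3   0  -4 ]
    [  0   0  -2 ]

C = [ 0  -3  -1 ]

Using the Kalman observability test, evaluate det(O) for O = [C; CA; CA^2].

-1296

CA = [[9, 0, 14]]
CA^2 = [[9, -9, -37]]
Observability matrix O = [C; CA; CA^2] = [[0, -3, -1], [9, 0, 14], [9, -9, -37]]
Expanding along the first row, det(O) = 0·(0·(-37) - 14·(-9)) - (-3)·(9·(-37) - 14·9) + (-1)·(9·(-9) - 0·9) = 0·126 - (-3)·(-459) + (-1)·(-81) = -1296
Since det(O) ≠ 0, rank(O) = 3 and the system is completely observable.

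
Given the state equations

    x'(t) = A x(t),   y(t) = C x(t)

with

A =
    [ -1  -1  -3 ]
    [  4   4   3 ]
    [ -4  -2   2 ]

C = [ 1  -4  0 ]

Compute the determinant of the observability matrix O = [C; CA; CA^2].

2775

CA = [[-17, -17, -15]]
CA^2 = [[9, -21, -30]]
Observability matrix O = [C; CA; CA^2] = [[1, -4, 0], [-17, -17, -15], [9, -21, -30]]
Expanding along the first row, det(O) = 1·((-17)·(-30) - (-15)·(-21)) - (-4)·((-17)·(-30) - (-15)·9) + 0·((-17)·(-21) - (-17)·9) = 1·195 - (-4)·645 + 0·510 = 2775
Since det(O) ≠ 0, rank(O) = 3 and the system is completely observable.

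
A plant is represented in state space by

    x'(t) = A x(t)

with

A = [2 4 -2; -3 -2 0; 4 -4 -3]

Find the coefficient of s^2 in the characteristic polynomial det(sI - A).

3

Expand det(sI - A) for the 3×3 matrix.
p(s) = s^3 + 3s^2 + 16s + 64.
(Check: constant term = det(-A) = (-1)^3 det A = 64; coefficient of s^2 = -tr A = 3.)
The coefficient of s^2 is 3.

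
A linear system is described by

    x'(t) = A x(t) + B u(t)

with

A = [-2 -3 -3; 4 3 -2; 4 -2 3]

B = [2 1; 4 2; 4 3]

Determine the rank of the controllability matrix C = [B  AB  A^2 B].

3

AB = [[-28, -17], [12, 4], [12, 9]]
A^2B = [[-16, -5], [-100, -74], [-100, -49]]
Controllability matrix C = [B  AB  A^2B] = [[2, 1, -28, -17, -16, -5], [4, 2, 12, 4, -100, -74], [4, 3, 12, 9, -100, -49]]
Take the 3×3 submatrix of C formed by columns 1, 2, 3: [[2, 1, -28], [4, 2, 12], [4, 3, 12]]. Its determinant is 2·(2·12 - 12·3) - 1·(4·12 - 12·4) + (-28)·(4·3 - 2·4) = 2·(-12) - 1·0 + (-28)·4 = -136 ≠ 0.
So rank(C) ≥ 3; since C has 3 rows, rank(C) = 3.
rank(C) = 3 = n, so the pair (A, B) is completely controllable.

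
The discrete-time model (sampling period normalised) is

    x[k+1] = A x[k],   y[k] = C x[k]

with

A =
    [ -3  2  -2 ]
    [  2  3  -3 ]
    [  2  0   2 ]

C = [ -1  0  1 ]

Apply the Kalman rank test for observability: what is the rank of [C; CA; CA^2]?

3

CA = [[5, -2, 4]]
CA^2 = [[-11, 4, 4]]
Observability matrix O = [C; CA; CA^2] = [[-1, 0, 1], [5, -2, 4], [-11, 4, 4]]
det(O) = (-1)·((-2)·4 - 4·4) - 0·(5·4 - 4·(-11)) + 1·(5·4 - (-2)·(-11)) = (-1)·(-24) - 0·64 + 1·(-2) = 22 ≠ 0, so rank(O) = 3.
rank(O) = 3 = n, so the pair (A, C) is completely observable.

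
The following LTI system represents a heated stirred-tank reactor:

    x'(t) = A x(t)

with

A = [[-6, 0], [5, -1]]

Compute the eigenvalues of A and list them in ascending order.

-6, -1

det(sI - A) = s^2 - (tr A)s + det A, with tr A = (-6) + (-1) = -7 and det A = (-6)·(-1) - 0·5 = 6 - 0 = 6.
So p(s) = det(sI - A) = s^2 + 7s + 6.
Factor s^2 + 7s + 6: two numbers with sum -7 and product 6 are -1 and -6, so s^2 + 7s + 6 = (s + 1)(s + 6).
Hence p(s) = (s + 1) (s + 6), with roots -6, -1.
All eigenvalues have negative real part, so the system is asymptotically stable.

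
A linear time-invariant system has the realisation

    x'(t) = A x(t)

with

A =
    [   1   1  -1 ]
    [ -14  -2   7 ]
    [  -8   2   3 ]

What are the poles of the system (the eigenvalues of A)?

det(sI - A) = s^3 - (tr A)s^2 + (M11 + M22 + M33)s - det A, where Mii is the 2×2 principal minor of A obtained by deleting row i and column i.
tr A = 1 + (-2) + 3 = 2; M11 = (-2)·3 - 7·2 = -6 - 14 = -20; M22 = 1·3 - (-1)·(-8) = 3 - 8 = -5; M33 = 1·(-2) - 1·(-14) = -2 - (-14) = 12; sum of minors = -13.
det A = 1·((-2)·3 - 7·2) - 1·((-14)·3 - 7·(-8)) + (-1)·((-14)·2 - (-2)·(-8)) = 1·(-20) - 1·14 + (-1)·(-44) = 10.
So p(s) = det(sI - A) = s^3 - 2s^2 - 13s - 10.
Rational-root test: any integer root divides -10. Testing small divisors, s = -1 works: p(-1) = -1 + (-2) + 13 + (-10) = 0, so (s + 1) is a factor.
Dividing, p(s) = (s + 1)(s^2 - 3s - 10).
Factor s^2 - 3s - 10: two numbers with sum 3 and product -10 are 5 and -2, so s^2 - 3s - 10 = (s - 5)(s + 2).
Hence p(s) = (s - 5) (s + 1) (s + 2), with roots -2, -1, 5.
At least one eigenvalue has non-negative real part, so the system is not asymptotically stable.

-2, -1, 5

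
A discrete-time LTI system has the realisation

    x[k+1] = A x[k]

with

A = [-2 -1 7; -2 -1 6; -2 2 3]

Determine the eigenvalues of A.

det(zI - A) = z^3 - (tr A)z^2 + (M11 + M22 + M33)z - det A, where Mii is the 2×2 principal minor of A obtained by deleting row i and column i.
tr A = (-2) + (-1) + 3 = 0; M11 = (-1)·3 - 6·2 = -3 - 12 = -15; M22 = (-2)·3 - 7·(-2) = -6 - (-14) = 8; M33 = (-2)·(-1) - (-1)·(-2) = 2 - 2 = 0; sum of minors = -7.
det A = (-2)·((-1)·3 - 6·2) - (-1)·((-2)·3 - 6·(-2)) + 7·((-2)·2 - (-1)·(-2)) = (-2)·(-15) - (-1)·6 + 7·(-6) = -6.
So p(z) = det(zI - A) = z^3 - 7z + 6.
Rational-root test: any integer root divides 6. Testing small divisors, z = 1 works: p(1) = 1 + 0 + (-7) + 6 = 0, so (z - 1) is a factor.
Dividing, p(z) = (z - 1)(z^2 + z - 6).
Factor z^2 + z - 6: two numbers with sum -1 and product -6 are 2 and -3, so z^2 + z - 6 = (z - 2)(z + 3).
Hence p(z) = (z - 2) (z - 1) (z + 3), with roots -3, 1, 2.

-3, 1, 2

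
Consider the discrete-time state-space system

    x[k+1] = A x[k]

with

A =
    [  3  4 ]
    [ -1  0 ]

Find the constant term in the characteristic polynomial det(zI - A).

For a 2×2 matrix, det(zI - A) = z^2 - (tr A)z + det A.
tr A = 3, det A = 4.
So p(z) = z^2 - 3z + 4.
The constant term is 4.

4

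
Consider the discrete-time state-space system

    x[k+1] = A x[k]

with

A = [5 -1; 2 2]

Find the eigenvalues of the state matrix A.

3, 4

det(zI - A) = z^2 - (tr A)z + det A, with tr A = 5 + 2 = 7 and det A = 5·2 - (-1)·2 = 10 - (-2) = 12.
So p(z) = det(zI - A) = z^2 - 7z + 12.
Factor z^2 - 7z + 12: two numbers with sum 7 and product 12 are 4 and 3, so z^2 - 7z + 12 = (z - 4)(z - 3).
Hence p(z) = (z - 4) (z - 3), with roots 3, 4.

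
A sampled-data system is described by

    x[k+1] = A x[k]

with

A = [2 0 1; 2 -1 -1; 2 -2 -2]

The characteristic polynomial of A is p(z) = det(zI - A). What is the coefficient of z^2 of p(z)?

Expand det(zI - A) for the 3×3 matrix.
p(z) = z^3 + z^2 - 8z + 2.
(Check: constant term = det(-A) = (-1)^3 det A = 2; coefficient of z^2 = -tr A = 1.)
The coefficient of z^2 is 1.

1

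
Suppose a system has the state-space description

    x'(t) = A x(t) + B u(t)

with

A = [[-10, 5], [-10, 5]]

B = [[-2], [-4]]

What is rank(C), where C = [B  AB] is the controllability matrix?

1

AB = [[0], [0]]
Controllability matrix C = [B  AB] = [[-2, 0], [-4, 0]]
Every column of C is a scalar multiple of column 1 = [-2, -4] (multipliers 1, 0), so the columns span a one-dimensional space.
C ≠ 0, hence rank(C) = 1.
rank(C) = 1 < n = 2, so the pair (A, B) is not completely controllable.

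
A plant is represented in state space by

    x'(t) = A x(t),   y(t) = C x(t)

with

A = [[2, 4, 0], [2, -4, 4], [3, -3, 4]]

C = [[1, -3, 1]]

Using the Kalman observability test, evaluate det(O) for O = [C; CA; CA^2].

-24

CA = [[-1, 13, -8]]
CA^2 = [[0, -32, 20]]
Observability matrix O = [C; CA; CA^2] = [[1, -3, 1], [-1, 13, -8], [0, -32, 20]]
Expanding along the first row, det(O) = 1·(13·20 - (-8)·(-32)) - (-3)·((-1)·20 - (-8)·0) + 1·((-1)·(-32) - 13·0) = 1·4 - (-3)·(-20) + 1·32 = -24
Since det(O) ≠ 0, rank(O) = 3 and the system is completely observable.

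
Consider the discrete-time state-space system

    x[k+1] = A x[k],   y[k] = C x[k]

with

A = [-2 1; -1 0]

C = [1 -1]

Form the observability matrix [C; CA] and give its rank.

CA = [[-1, 1]]
Observability matrix O = [C; CA] = [[1, -1], [-1, 1]]
Every row of O is a scalar multiple of row 1 = [1, -1] (multipliers 1, -1), so the rows span a one-dimensional space.
O ≠ 0, hence rank(O) = 1.
rank(O) = 1 < n = 2, so the pair (A, C) is not completely observable.

1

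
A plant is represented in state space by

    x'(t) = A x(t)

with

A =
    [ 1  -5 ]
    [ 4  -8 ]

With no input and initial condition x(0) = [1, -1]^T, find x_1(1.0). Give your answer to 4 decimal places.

det(sI - A) = s^2 - (tr A)s + det A, with tr A = 1 + (-8) = -7 and det A = 1·(-8) - (-5)·4 = -8 - (-20) = 12.
So p(s) = det(sI - A) = s^2 + 7s + 12.
Factor s^2 + 7s + 12: two numbers with sum -7 and product 12 are -3 and -4, so s^2 + 7s + 12 = (s + 3)(s + 4).
Hence p(s) = (s + 3) (s + 4), with roots -4, -3.
The eigenvalues -4, -3 are distinct and real, so A is diagonalisable and x(t) = e^{At} x(0) = V diag(e^{λ_i t}) V^{-1} x(0), where the columns of V are the eigenvectors.
λ = -4: A - (-4)I = [[5, -5], [4, -4]]. Row 1 gives 5·v1 + (-5)·v2 = 0, so take v_1 = [1, 1]^T.
λ = -3: A - (-3)I = [[4, -5], [4, -5]]. Row 1 gives 4·v1 + (-5)·v2 = 0, so take v_2 = [-5, -4]^T.
V = [v_1 v_2] = [[1, -5], [1, -4]] has det V = 1, so V^{-1} = adj(V)/det V = [[-4, 5], [-1, 1]].
Modal coordinates z(0) = V^{-1} x(0): (-4)·1 + 5·(-1) = -9; (-1)·1 + 1·(-1) = -2; so z(0) = [-9, -2]^T.
x_1(t) = Σ_i (v_i)_1 · z_i(0) · e^{λ_i t} (row 1 of V times the modal terms).
x_1(1.0) = 1·(-9)·e^{-4·1.0} + (-5)·(-2)·e^{-3·1.0} = (-9)·0.018316 + 10·0.049787 = 0.3330.

0.3330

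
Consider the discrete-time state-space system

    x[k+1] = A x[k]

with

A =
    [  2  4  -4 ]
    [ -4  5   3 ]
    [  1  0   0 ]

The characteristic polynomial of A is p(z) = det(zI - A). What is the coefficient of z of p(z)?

Expand det(zI - A) for the 3×3 matrix.
p(z) = z^3 - 7z^2 + 30z - 32.
(Check: constant term = det(-A) = (-1)^3 det A = -32; coefficient of z^2 = -tr A = -7.)
The coefficient of z is 30.

30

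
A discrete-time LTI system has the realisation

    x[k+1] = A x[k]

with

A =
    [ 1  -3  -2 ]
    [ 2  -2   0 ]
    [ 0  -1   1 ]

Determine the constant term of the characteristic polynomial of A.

Expand det(zI - A) for the 3×3 matrix.
p(z) = z^3 + 3z - 8.
(Check: constant term = det(-A) = (-1)^3 det A = -8; coefficient of z^2 = -tr A = 0.)
The constant term is -8.

-8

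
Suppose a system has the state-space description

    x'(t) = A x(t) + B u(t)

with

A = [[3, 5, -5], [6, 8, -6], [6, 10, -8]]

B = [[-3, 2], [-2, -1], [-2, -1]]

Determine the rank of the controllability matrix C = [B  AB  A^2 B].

AB = [[-9, 6], [-22, 10], [-22, 10]]
A^2B = [[-27, 18], [-98, 56], [-98, 56]]
Controllability matrix C = [B  AB  A^2B] = [[-3, 2, -9, 6, -27, 18], [-2, -1, -22, 10, -98, 56], [-2, -1, -22, 10, -98, 56]]
The rows r1, r2, r3 of C are linearly dependent: -r2 + r3 = 0 (check each entry), so rank(C) ≤ 2.
The 2×2 minor from rows 1, 2, columns 1, 2 is (-3)·(-1) - 2·(-2) = 3 - (-4) = 7 ≠ 0, so rank(C) = 2.
rank(C) = 2 < n = 3, so the pair (A, B) is not completely controllable.

2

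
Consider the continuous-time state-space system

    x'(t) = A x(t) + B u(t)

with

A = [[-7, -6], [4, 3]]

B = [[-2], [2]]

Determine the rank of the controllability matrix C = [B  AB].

AB = [[2], [-2]]
Controllability matrix C = [B  AB] = [[-2, 2], [2, -2]]
Every column of C is a scalar multiple of column 1 = [-2, 2] (multipliers 1, -1), so the columns span a one-dimensional space.
C ≠ 0, hence rank(C) = 1.
rank(C) = 1 < n = 2, so the pair (A, B) is not completely controllable.

1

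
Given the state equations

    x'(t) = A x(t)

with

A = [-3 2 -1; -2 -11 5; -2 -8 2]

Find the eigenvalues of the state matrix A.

det(sI - A) = s^3 - (tr A)s^2 + (M11 + M22 + M33)s - det A, where Mii is the 2×2 principal minor of A obtained by deleting row i and column i.
tr A = (-3) + (-11) + 2 = -12; M11 = (-11)·2 - 5·(-8) = -22 - (-40) = 18; M22 = (-3)·2 - (-1)·(-2) = -6 - 2 = -8; M33 = (-3)·(-11) - 2·(-2) = 33 - (-4) = 37; sum of minors = 47.
det A = (-3)·((-11)·2 - 5·(-8)) - 2·((-2)·2 - 5·(-2)) + (-1)·((-2)·(-8) - (-11)·(-2)) = (-3)·18 - 2·6 + (-1)·(-6) = -60.
So p(s) = det(sI - A) = s^3 + 12s^2 + 47s + 60.
Rational-root test: any integer root divides 60. Testing small divisors, s = -3 works: p(-3) = -27 + 108 + (-141) + 60 = 0, so (s + 3) is a factor.
Dividing, p(s) = (s + 3)(s^2 + 9s + 20).
Factor s^2 + 9s + 20: two numbers with sum -9 and product 20 are -4 and -5, so s^2 + 9s + 20 = (s + 4)(s + 5).
Hence p(s) = (s + 3) (s + 4) (s + 5), with roots -5, -4, -3.
All eigenvalues have negative real part, so the system is asymptotically stable.

-5, -4, -3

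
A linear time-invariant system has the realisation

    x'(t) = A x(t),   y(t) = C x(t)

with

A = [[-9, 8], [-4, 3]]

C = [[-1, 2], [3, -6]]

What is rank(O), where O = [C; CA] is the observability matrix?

CA = [[1, -2], [-3, 6]]
Observability matrix O = [C; CA] = [[-1, 2], [3, -6], [1, -2], [-3, 6]]
Every row of O is a scalar multiple of row 1 = [-1, 2] (multipliers 1, -3, -1, 3), so the rows span a one-dimensional space.
O ≠ 0, hence rank(O) = 1.
rank(O) = 1 < n = 2, so the pair (A, C) is not completely observable.

1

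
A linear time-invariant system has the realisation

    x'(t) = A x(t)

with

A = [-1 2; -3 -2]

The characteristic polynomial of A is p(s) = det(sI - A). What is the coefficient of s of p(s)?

For a 2×2 matrix, det(sI - A) = s^2 - (tr A)s + det A.
tr A = -3, det A = 8.
So p(s) = s^2 + 3s + 8.
The coefficient of s is 3.

3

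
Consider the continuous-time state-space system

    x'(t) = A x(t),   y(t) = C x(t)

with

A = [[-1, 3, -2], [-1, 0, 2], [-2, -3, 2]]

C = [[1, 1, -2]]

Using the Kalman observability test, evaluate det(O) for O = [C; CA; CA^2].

CA = [[2, 9, -4]]
CA^2 = [[-3, 18, 6]]
Observability matrix O = [C; CA; CA^2] = [[1, 1, -2], [2, 9, -4], [-3, 18, 6]]
Expanding along the first row, det(O) = 1·(9·6 - (-4)·18) - 1·(2·6 - (-4)·(-3)) + (-2)·(2·18 - 9·(-3)) = 1·126 - 1·0 + (-2)·63 = 0
Since det(O) = 0, rank(O) < 3 and the system is not completely observable.

0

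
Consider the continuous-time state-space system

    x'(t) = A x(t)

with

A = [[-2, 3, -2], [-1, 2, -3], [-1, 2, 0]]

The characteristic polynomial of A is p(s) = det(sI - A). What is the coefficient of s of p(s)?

Expand det(sI - A) for the 3×3 matrix.
p(s) = s^3 + 3s + 3.
(Check: constant term = det(-A) = (-1)^3 det A = 3; coefficient of s^2 = -tr A = 0.)
The coefficient of s is 3.

3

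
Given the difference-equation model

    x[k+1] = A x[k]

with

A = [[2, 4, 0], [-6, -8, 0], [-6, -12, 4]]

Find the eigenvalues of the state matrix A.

det(zI - A) = z^3 - (tr A)z^2 + (M11 + M22 + M33)z - det A, where Mii is the 2×2 principal minor of A obtained by deleting row i and column i.
tr A = 2 + (-8) + 4 = -2; M11 = (-8)·4 - 0·(-12) = -32 - 0 = -32; M22 = 2·4 - 0·(-6) = 8 - 0 = 8; M33 = 2·(-8) - 4·(-6) = -16 - (-24) = 8; sum of minors = -16.
det A = 2·((-8)·4 - 0·(-12)) - 4·((-6)·4 - 0·(-6)) + 0·((-6)·(-12) - (-8)·(-6)) = 2·(-32) - 4·(-24) + 0·24 = 32.
So p(z) = det(zI - A) = z^3 + 2z^2 - 16z - 32.
Rational-root test: any integer root divides -32. Testing small divisors, z = -2 works: p(-2) = -8 + 8 + 32 + (-32) = 0, so (z + 2) is a factor.
Dividing, p(z) = (z + 2)(z^2 - 16).
Factor z^2 - 16: two numbers with sum 0 and product -16 are 4 and -4, so z^2 - 16 = (z - 4)(z + 4).
Hence p(z) = (z - 4) (z + 2) (z + 4), with roots -4, -2, 4.

-4, -2, 4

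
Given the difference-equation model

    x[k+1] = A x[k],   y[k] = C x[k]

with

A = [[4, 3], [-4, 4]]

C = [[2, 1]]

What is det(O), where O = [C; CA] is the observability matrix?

16

CA = [[4, 10]]
Observability matrix O = [C; CA] = [[2, 1], [4, 10]]
det(O) = 2·10 - 1·4 = 20 - 4 = 16
Since det(O) ≠ 0, rank(O) = 2 and the system is completely observable.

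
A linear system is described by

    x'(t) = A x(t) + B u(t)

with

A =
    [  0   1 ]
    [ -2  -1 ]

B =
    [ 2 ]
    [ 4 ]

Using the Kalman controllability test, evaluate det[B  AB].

-32

AB = [[4], [-8]]
Controllability matrix C = [B  AB] = [[2, 4], [4, -8]]
det(C) = 2·(-8) - 4·4 = -16 - 16 = -32
Since det(C) ≠ 0, rank(C) = 2 and the system is completely controllable.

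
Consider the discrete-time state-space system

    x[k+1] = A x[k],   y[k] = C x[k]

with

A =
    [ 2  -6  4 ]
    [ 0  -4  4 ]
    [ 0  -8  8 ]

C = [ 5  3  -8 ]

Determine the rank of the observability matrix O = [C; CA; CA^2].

2

CA = [[10, 22, -32]]
CA^2 = [[20, 108, -128]]
Observability matrix O = [C; CA; CA^2] = [[5, 3, -8], [10, 22, -32], [20, 108, -128]]
The columns c1, c2, c3 of O are linearly dependent: c1 + c2 + c3 = 0 (check each entry), so rank(O) ≤ 2.
The 2×2 minor from rows 1, 2, columns 1, 2 is 5·22 - 3·10 = 110 - 30 = 80 ≠ 0, so rank(O) = 2.
rank(O) = 2 < n = 3, so the pair (A, C) is not completely observable.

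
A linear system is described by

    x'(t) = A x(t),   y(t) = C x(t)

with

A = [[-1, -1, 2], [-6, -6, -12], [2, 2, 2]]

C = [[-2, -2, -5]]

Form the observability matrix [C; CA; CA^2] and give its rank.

1

CA = [[4, 4, 10]]
CA^2 = [[-8, -8, -20]]
Observability matrix O = [C; CA; CA^2] = [[-2, -2, -5], [4, 4, 10], [-8, -8, -20]]
Every row of O is a scalar multiple of row 1 = [-2, -2, -5] (multipliers 1, -2, 4), so the rows span a one-dimensional space.
O ≠ 0, hence rank(O) = 1.
rank(O) = 1 < n = 3, so the pair (A, C) is not completely observable.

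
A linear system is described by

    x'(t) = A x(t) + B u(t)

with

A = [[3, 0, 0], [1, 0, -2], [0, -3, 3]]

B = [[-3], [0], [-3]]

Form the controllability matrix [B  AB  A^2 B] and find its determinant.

AB = [[-9], [3], [-9]]
A^2B = [[-27], [9], [-36]]
Controllability matrix C = [B  AB  A^2B] = [[-3, -9, -27], [0, 3, 9], [-3, -9, -36]]
Expanding along the first row, det(C) = (-3)·(3·(-36) - 9·(-9)) - (-9)·(0·(-36) - 9·(-3)) + (-27)·(0·(-9) - 3·(-3)) = (-3)·(-27) - (-9)·27 + (-27)·9 = 81
Since det(C) ≠ 0, rank(C) = 3 and the system is completely controllable.

81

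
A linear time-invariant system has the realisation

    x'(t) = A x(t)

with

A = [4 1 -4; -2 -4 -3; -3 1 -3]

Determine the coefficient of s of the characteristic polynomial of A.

Expand det(sI - A) for the 3×3 matrix.
p(s) = s^3 + 3s^2 - 23s - 119.
(Check: constant term = det(-A) = (-1)^3 det A = -119; coefficient of s^2 = -tr A = 3.)
The coefficient of s is -23.

-23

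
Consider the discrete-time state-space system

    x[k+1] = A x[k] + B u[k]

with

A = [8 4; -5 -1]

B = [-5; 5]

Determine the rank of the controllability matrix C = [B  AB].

AB = [[-20], [20]]
Controllability matrix C = [B  AB] = [[-5, -20], [5, 20]]
Every column of C is a scalar multiple of column 1 = [-5, 5] (multipliers 1, 4), so the columns span a one-dimensional space.
C ≠ 0, hence rank(C) = 1.
rank(C) = 1 < n = 2, so the pair (A, B) is not completely controllable.

1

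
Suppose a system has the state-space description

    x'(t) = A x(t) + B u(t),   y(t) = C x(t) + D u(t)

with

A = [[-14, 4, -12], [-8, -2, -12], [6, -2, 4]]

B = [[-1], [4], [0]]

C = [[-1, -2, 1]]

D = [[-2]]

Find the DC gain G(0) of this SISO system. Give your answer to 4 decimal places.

-8.5833

G(0) = C(-A)^{-1}B + D = -C A^{-1} B + D.
det A = -48, so A^{-1} = (1/-48)·adj(A) = [[2/3, -1/6, 3/2], [5/6, -1/3, 3/2], [-7/12, 1/12, -5/4]]
A^{-1} B = [-4/3, -13/6, 11/12]^T
C A^{-1} B = 79/12
G(0) = D - C A^{-1} B = -2 - (79/12) = -103/12 ≈ -8.5833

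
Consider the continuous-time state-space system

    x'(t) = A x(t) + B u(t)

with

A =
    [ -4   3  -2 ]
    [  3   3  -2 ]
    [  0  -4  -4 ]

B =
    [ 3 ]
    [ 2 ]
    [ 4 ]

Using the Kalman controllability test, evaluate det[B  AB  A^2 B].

-5736

AB = [[-14], [7], [-24]]
A^2B = [[125], [27], [68]]
Controllability matrix C = [B  AB  A^2B] = [[3, -14, 125], [2, 7, 27], [4, -24, 68]]
Expanding along the first row, det(C) = 3·(7·68 - 27·(-24)) - (-14)·(2·68 - 27·4) + 125·(2·(-24) - 7·4) = 3·1124 - (-14)·28 + 125·(-76) = -5736
Since det(C) ≠ 0, rank(C) = 3 and the system is completely controllable.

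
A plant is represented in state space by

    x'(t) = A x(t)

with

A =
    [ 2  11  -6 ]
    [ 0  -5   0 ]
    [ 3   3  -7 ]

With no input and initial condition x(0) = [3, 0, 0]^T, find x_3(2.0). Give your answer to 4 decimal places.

det(sI - A) = s^3 - (tr A)s^2 + (M11 + M22 + M33)s - det A, where Mii is the 2×2 principal minor of A obtained by deleting row i and column i.
tr A = 2 + (-5) + (-7) = -10; M11 = (-5)·(-7) - 0·3 = 35 - 0 = 35; M22 = 2·(-7) - (-6)·3 = -14 - (-18) = 4; M33 = 2·(-5) - 11·0 = -10 - 0 = -10; sum of minors = 29.
det A = 2·((-5)·(-7) - 0·3) - 11·(0·(-7) - 0·3) + (-6)·(0·3 - (-5)·3) = 2·35 - 11·0 + (-6)·15 = -20.
So p(s) = det(sI - A) = s^3 + 10s^2 + 29s + 20.
Rational-root test: any integer root divides 20. Testing small divisors, s = -1 works: p(-1) = -1 + 10 + (-29) + 20 = 0, so (s + 1) is a factor.
Dividing, p(s) = (s + 1)(s^2 + 9s + 20).
Factor s^2 + 9s + 20: two numbers with sum -9 and product 20 are -4 and -5, so s^2 + 9s + 20 = (s + 4)(s + 5).
Hence p(s) = (s + 1) (s + 4) (s + 5), with roots -5, -4, -1.
The eigenvalues -5, -4, -1 are distinct and real, so A is diagonalisable and x(t) = e^{At} x(0) = V diag(e^{λ_i t}) V^{-1} x(0), where the columns of V are the eigenvectors.
λ = -5: A - (-5)I = [[7, 11, -6], [0, 0, 0], [3, 3, -2]]. v must be orthogonal to every row; (row 1) × (row 3) = [-4, -4, -12], so take v_1 = [1, 1, 3]^T.
λ = -4: A - (-4)I = [[6, 11, -6], [0, -1, 0], [3, 3, -3]]. v must be orthogonal to every row; (row 1) × (row 2) = [-6, 0, -6], so take v_2 = [1, 0, 1]^T.
λ = -1: A - (-1)I = [[3, 11, -6], [0, -4, 0], [3, 3, -6]]. v must be orthogonal to every row; (row 1) × (row 2) = [-24, 0, -12], so take v_3 = [-2, 0, -1]^T.
V = [v_1 v_2 v_3] = [[1, 1, -2], [1, 0, 0], [3, 1, -1]] has det V = -1, so V^{-1} = adj(V)/det V = [[0, 1, 0], [-1, -5, 2], [-1, -2, 1]].
Modal coordinates z(0) = V^{-1} x(0): 0·3 + 1·0 + 0·0 = 0; (-1)·3 + (-5)·0 + 2·0 = -3; (-1)·3 + (-2)·0 + 1·0 = -3; so z(0) = [0, -3, -3]^T.
x_3(t) = Σ_i (v_i)_3 · z_i(0) · e^{λ_i t} (row 3 of V times the modal terms).
x_3(2.0) = 3·0·e^{-5·2.0} + 1·(-3)·e^{-4·2.0} + (-1)·(-3)·e^{-1·2.0} = 0·0.000045 + (-3)·0.000335 + 3·0.135335 = 0.4050.

0.4050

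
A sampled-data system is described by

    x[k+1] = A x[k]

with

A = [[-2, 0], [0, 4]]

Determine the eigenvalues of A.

-2, 4

det(zI - A) = z^2 - (tr A)z + det A, with tr A = (-2) + 4 = 2 and det A = (-2)·4 - 0·0 = -8 - 0 = -8.
So p(z) = det(zI - A) = z^2 - 2z - 8.
Factor z^2 - 2z - 8: two numbers with sum 2 and product -8 are 4 and -2, so z^2 - 2z - 8 = (z - 4)(z + 2).
Hence p(z) = (z - 4) (z + 2), with roots -2, 4.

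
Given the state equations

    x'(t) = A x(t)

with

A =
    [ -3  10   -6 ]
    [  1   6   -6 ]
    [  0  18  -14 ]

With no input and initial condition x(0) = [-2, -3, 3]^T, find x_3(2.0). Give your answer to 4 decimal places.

det(sI - A) = s^3 - (tr A)s^2 + (M11 + M22 + M33)s - det A, where Mii is the 2×2 principal minor of A obtained by deleting row i and column i.
tr A = (-3) + 6 + (-14) = -11; M11 = 6·(-14) - (-6)·18 = -84 - (-108) = 24; M22 = (-3)·(-14) - (-6)·0 = 42 - 0 = 42; M33 = (-3)·6 - 10·1 = -18 - 10 = -28; sum of minors = 38.
det A = (-3)·(6·(-14) - (-6)·18) - 10·(1·(-14) - (-6)·0) + (-6)·(1·18 - 6·0) = (-3)·24 - 10·(-14) + (-6)·18 = -40.
So p(s) = det(sI - A) = s^3 + 11s^2 + 38s + 40.
Rational-root test: any integer root divides 40. Testing small divisors, s = -2 works: p(-2) = -8 + 44 + (-76) + 40 = 0, so (s + 2) is a factor.
Dividing, p(s) = (s + 2)(s^2 + 9s + 20).
Factor s^2 + 9s + 20: two numbers with sum -9 and product 20 are -4 and -5, so s^2 + 9s + 20 = (s + 4)(s + 5).
Hence p(s) = (s + 2) (s + 4) (s + 5), with roots -5, -4, -2.
The eigenvalues -5, -4, -2 are distinct and real, so A is diagonalisable and x(t) = e^{At} x(0) = V diag(e^{λ_i t}) V^{-1} x(0), where the columns of V are the eigenvectors.
λ = -5: A - (-5)I = [[2, 10, -6], [1, 11, -6], [0, 18, -9]]. v must be orthogonal to every row; (row 1) × (row 2) = [6, 6, 12], so take v_1 = [1, 1, 2]^T.
λ = -4: A - (-4)I = [[1, 10, -6], [1, 10, -6], [0, 18, -10]]. v must be orthogonal to every row; (row 1) × (row 3) = [8, 10, 18], so take v_2 = [4, 5, 9]^T.
λ = -2: A - (-2)I = [[-1, 10, -6], [1, 8, -6], [0, 18, -12]]. v must be orthogonal to every row; (row 1) × (row 2) = [-12, -12, -18], so take v_3 = [-2, -2, -3]^T.
V = [v_1 v_2 v_3] = [[1, 4, -2], [1, 5, -2], [2, 9, -3]] has det V = 1, so V^{-1} = adj(V)/det V = [[3, -6, 2], [-1, 1, 0], [-1, -1, 1]].
Modal coordinates z(0) = V^{-1} x(0): 3·(-2) + (-6)·(-3) + 2·3 = 18; (-1)·(-2) + 1·(-3) + 0·3 = -1; (-1)·(-2) + (-1)·(-3) + 1·3 = 8; so z(0) = [18, -1, 8]^T.
x_3(t) = Σ_i (v_i)_3 · z_i(0) · e^{λ_i t} (row 3 of V times the modal terms).
x_3(2.0) = 2·18·e^{-5·2.0} + 9·(-1)·e^{-4·2.0} + (-3)·8·e^{-2·2.0} = 36·0.000045 + (-9)·0.000335 + (-24)·0.018316 = -0.4410.

-0.4410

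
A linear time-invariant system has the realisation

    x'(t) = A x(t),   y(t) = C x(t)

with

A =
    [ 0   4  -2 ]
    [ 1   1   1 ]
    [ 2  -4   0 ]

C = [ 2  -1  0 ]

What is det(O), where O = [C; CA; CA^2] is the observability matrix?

CA = [[-1, 7, -5]]
CA^2 = [[-3, 23, 9]]
Observability matrix O = [C; CA; CA^2] = [[2, -1, 0], [-1, 7, -5], [-3, 23, 9]]
Expanding along the first row, det(O) = 2·(7·9 - (-5)·23) - (-1)·((-1)·9 - (-5)·(-3)) + 0·((-1)·23 - 7·(-3)) = 2·178 - (-1)·(-24) + 0·(-2) = 332
Since det(O) ≠ 0, rank(O) = 3 and the system is completely observable.

332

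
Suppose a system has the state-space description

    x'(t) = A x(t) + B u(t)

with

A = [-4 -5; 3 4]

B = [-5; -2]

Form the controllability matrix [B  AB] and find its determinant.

175

AB = [[30], [-23]]
Controllability matrix C = [B  AB] = [[-5, 30], [-2, -23]]
det(C) = (-5)·(-23) - 30·(-2) = 115 - (-60) = 175
Since det(C) ≠ 0, rank(C) = 2 and the system is completely controllable.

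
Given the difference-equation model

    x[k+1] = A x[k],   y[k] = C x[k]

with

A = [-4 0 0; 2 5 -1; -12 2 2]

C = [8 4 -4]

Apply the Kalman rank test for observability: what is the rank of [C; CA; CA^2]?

1

CA = [[24, 12, -12]]
CA^2 = [[72, 36, -36]]
Observability matrix O = [C; CA; CA^2] = [[8, 4, -4], [24, 12, -12], [72, 36, -36]]
Every row of O is a scalar multiple of row 1 = [8, 4, -4] (multipliers 1, 3, 9), so the rows span a one-dimensional space.
O ≠ 0, hence rank(O) = 1.
rank(O) = 1 < n = 3, so the pair (A, C) is not completely observable.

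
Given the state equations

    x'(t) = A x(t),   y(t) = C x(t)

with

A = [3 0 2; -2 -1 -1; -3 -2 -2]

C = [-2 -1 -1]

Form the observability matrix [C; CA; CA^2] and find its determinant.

-2

CA = [[-1, 3, -1]]
CA^2 = [[-6, -1, -3]]
Observability matrix O = [C; CA; CA^2] = [[-2, -1, -1], [-1, 3, -1], [-6, -1, -3]]
Expanding along the first row, det(O) = (-2)·(3·(-3) - (-1)·(-1)) - (-1)·((-1)·(-3) - (-1)·(-6)) + (-1)·((-1)·(-1) - 3·(-6)) = (-2)·(-10) - (-1)·(-3) + (-1)·19 = -2
Since det(O) ≠ 0, rank(O) = 3 and the system is completely observable.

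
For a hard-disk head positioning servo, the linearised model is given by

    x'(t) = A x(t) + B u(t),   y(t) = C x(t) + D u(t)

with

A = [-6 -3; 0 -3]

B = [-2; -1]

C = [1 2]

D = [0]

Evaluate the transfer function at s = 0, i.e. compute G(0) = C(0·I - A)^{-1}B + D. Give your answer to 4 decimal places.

G(0) = C(-A)^{-1}B + D = -C A^{-1} B + D.
det A = 18, so A^{-1} = (1/18)·adj(A) = [[-1/6, 1/6], [0, -1/3]]
A^{-1} B = [1/6, 1/3]^T
C A^{-1} B = 5/6
G(0) = D - C A^{-1} B = 0 - (5/6) = -5/6 ≈ -0.8333

-0.8333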